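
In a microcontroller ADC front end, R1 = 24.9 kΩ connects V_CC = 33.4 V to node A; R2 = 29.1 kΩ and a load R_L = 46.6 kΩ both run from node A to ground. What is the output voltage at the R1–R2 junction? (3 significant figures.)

R2 ‖ R_L = (29.1 × 46.6)/(29.1 + 46.6) = 17.91 kΩ.
Now apply the divider: V_out = 33.4 × 0.4184 = 13.97 V.
(Unloaded it would be 18.0 V; the load pulls it down.)

V_out ≈ 14.0 V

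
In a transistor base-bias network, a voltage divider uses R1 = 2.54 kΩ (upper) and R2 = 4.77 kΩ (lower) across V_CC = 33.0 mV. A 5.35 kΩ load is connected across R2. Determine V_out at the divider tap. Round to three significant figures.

First combine the lower leg with the load: R2 ‖ R_L = 2.522 kΩ.
Voltage divider with the loaded lower leg: V_out = 33.0 × 2.522/(2.54 + 2.522) = 33.0 × 0.4982 = 16.44 mV.

V_out ≈ 16.4 mV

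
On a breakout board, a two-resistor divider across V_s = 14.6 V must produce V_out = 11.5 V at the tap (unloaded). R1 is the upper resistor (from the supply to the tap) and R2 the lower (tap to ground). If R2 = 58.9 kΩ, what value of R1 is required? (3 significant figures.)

Required fraction k = V_out/V_s = 0.7877.
Rearranging, R1 = R2·(1−k)/k = 58.9 × 0.2696 = 15.88 kΩ.

R1 ≈ 15.9 kΩ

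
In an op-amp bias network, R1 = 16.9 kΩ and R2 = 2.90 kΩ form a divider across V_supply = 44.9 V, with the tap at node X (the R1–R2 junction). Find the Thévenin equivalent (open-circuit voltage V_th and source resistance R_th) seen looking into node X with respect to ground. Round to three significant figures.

V_th ≈ 6.58 V, R_th ≈ 2.48 kΩ

V_th is the unloaded tap voltage: V_supply · R2/(R1+R2) = 44.9 × 0.1465 = 6.576 V.
With V_supply suppressed (replaced by a short), R_th = R1 ‖ R2 = (16.90 × 2.90)/(16.90 + 2.90) = 2.475 kΩ.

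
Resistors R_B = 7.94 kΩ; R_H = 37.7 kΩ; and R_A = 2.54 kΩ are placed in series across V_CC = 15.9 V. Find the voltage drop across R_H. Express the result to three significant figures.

V ≈ 12.4 V

Series total: ΣR = 7.94 + 37.7 + 2.54 = 48.18 kΩ.
V = V_CC · R/ΣR = 15.9 × 0.7825 = 12.44 V.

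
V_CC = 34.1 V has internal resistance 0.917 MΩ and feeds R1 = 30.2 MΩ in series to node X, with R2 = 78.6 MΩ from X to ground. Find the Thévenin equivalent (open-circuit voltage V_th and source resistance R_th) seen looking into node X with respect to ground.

R1' = 0.917 + 30.2 = 31.12 MΩ (source resistance + R1).
V_th is the unloaded tap voltage: V_CC · R2/(R1'+R2) = 34.1 × 0.7164 = 24.43 V.
With V_CC suppressed (replaced by a short), R_th = R1' ‖ R2 = (31.12 × 78.6)/(31.12 + 78.6) = 22.29 MΩ.

V_th ≈ 24.4 V, R_th ≈ 22.3 MΩ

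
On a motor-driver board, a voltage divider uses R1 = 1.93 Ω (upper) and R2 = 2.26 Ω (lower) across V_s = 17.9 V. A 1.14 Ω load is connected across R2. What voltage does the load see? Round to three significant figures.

R2 ‖ R_L = (2.26 × 1.14)/(2.26 + 1.14) = 0.7578 Ω.
Now apply the divider: V_out = 17.9 × 0.2819 = 5.047 V.

V_out ≈ 5.05 V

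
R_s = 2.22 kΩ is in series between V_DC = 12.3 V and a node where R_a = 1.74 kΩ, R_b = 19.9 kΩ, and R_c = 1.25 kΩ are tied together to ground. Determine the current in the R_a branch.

I ≈ 1.70 mA

Equivalent of the parallel group: R_p = 0.7018 kΩ.
V_A = 12.3 × 0.7018/2.922 = 2.954 V.
Branch current I = V_A/R_a = 2.954/1.74 = 1.698 mA.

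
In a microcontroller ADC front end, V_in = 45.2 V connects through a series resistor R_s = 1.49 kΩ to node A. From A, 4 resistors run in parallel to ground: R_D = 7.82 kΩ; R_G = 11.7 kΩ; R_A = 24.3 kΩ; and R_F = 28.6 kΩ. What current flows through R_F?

Combine the parallel branches: R_p = (1/7.82 + 1/11.7 + 1/24.3 + 1/28.6)⁻¹ = 3.455 kΩ.
Node voltage V_A = V_in · R_p/(R_s + R_p) = 45.2 × 0.6987 = 31.58 V.
Branch current I = V_A/R_F = 31.58/28.6 = 1.104 mA.

I ≈ 1.10 mA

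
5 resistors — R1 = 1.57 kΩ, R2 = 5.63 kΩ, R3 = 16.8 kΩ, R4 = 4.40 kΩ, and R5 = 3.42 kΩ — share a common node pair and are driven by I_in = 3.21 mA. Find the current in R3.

Total conductance ΣG = 1/1.57 + 1/5.63 + 1/16.8 + 1/4.40 + 1/3.42 = 1.394 (units of 1/kΩ).
R3 takes the fraction G_k/ΣG = 0.05952/1.394 = 0.04271, so I = 3.21 × 0.04271 = 0.1371 mA.

I ≈ 0.137 mA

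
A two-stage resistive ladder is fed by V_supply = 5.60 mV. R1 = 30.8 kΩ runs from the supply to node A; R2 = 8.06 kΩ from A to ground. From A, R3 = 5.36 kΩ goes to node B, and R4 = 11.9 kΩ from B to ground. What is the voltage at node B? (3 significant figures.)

The second stage (R3 + R4 = 17.26 kΩ) loads node A in parallel with R2.
Effective lower resistance at A: R2 ‖ 17.26 = 5.494 kΩ.
V_A = 5.60 × 5.494/(30.8 + 5.494) = 0.8477 mV.
Stage 2 is unloaded, so V_B = V_A · R4/(R3+R4) = 0.8477 × 11.9/17.26 = 0.5845 mV.

V_B ≈ 0.584 mV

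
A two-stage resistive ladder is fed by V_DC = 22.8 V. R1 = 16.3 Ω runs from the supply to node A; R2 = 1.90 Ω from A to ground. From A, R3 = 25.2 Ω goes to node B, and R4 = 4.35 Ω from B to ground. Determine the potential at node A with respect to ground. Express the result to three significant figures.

V_A ≈ 2.25 V

Node A sees R2 in parallel with the series input of stage 2, R3 + R4 = 29.55 Ω.
Effective lower resistance at A: R2 ‖ 29.55 = 1.785 Ω.
First divider: V_A = V_DC · 1.785/(16.3 + 1.785) = 2.251 V.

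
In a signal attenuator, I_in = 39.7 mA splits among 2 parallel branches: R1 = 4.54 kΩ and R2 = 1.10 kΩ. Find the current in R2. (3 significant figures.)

I ≈ 32.0 mA

For two parallel branches, I_k = I_in · (other R)/(sum of R).
So I = 39.7 × 4.54/5.640 = 31.96 mA.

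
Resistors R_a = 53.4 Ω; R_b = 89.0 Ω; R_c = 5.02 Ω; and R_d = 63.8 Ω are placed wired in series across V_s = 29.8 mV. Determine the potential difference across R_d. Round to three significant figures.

V ≈ 9.00 mV

Series total: ΣR = 53.4 + 89.0 + 5.02 + 63.8 = 211.2 Ω.
V = V_s · R/ΣR = 29.8 × 0.3021 = 9.001 mV.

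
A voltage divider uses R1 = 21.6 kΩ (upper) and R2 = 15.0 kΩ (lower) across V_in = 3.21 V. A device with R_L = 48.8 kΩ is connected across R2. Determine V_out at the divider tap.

The load sits in parallel with R2, giving an effective lower resistance R2' = R2·R_L/(R2+R_L) = 11.47 kΩ.
Then V_out = V_in · R2'/(R1 + R2') = 3.21 × 11.47/33.07 = 1.114 V.

V_out ≈ 1.11 V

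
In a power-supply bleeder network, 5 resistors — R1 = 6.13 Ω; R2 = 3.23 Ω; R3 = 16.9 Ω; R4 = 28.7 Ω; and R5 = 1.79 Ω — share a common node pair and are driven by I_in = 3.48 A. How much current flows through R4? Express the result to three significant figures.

I ≈ 0.108 A

Conductances: ΣG = 1/6.13 + 1/3.23 + 1/16.9 + 1/28.7 + 1/1.79 = 1.125 (1/Ω).
Current divider: I(R4) = I_in · G_k/ΣG = 3.48 × (0.03484/1.125) = 3.48 × 0.03096 = 0.1077 A.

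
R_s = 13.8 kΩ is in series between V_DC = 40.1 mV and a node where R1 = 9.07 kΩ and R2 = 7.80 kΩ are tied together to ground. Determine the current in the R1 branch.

Parallel bank: R_p = 1/(1/9.07 + 1/7.80) = 4.194 kΩ.
Node voltage V_A = V_DC · R_p/(R_s + R_p) = 40.1 × 0.2331 = 9.346 mV.
Branch current I = V_A/R1 = 9.346/9.07 = 1.030 µA.

I ≈ 1.03 µA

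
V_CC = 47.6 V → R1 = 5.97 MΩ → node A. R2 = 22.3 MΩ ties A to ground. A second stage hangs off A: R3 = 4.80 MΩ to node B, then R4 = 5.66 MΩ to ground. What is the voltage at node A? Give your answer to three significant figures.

V_A ≈ 25.9 V

Node A sees R2 in parallel with the series input of stage 2, R3 + R4 = 10.46 MΩ.
Effective lower resistance at A: R2 ‖ 10.46 = 7.120 MΩ.
V_A = 47.6 × 7.120/(5.97 + 7.120) = 25.89 V.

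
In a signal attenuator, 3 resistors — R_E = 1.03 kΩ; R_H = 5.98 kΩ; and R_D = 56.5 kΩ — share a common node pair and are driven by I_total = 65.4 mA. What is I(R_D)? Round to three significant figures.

I ≈ 1.00 mA

Total conductance ΣG = 1/1.03 + 1/5.98 + 1/56.5 = 1.156 (units of 1/kΩ).
Current divider: I(R_D) = I_total · G_k/ΣG = 65.4 × (0.01770/1.156) = 65.4 × 0.01531 = 1.001 mA.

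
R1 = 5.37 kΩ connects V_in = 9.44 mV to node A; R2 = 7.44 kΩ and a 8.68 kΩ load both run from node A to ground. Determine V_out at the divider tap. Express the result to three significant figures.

V_out ≈ 4.03 mV

First combine the lower leg with the load: R2 ‖ R_L = 4.006 kΩ.
Now apply the divider: V_out = 9.44 × 0.4273 = 4.033 mV.
(Unloaded it would be 5.48 mV; the load pulls it down.)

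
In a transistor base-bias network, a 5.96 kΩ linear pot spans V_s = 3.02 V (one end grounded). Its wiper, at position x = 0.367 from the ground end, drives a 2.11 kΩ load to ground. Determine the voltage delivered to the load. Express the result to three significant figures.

V_out ≈ 0.669 V

Lower segment x·R_p = 2.187 kΩ; upper segment (1−x)·R_p = 3.773 kΩ.
Lower segment in parallel with the load: 2.187 ‖ 2.11 = 1.074 kΩ.
Loaded-divider output: V_out = 3.02 × 0.2216 = 0.6692 V.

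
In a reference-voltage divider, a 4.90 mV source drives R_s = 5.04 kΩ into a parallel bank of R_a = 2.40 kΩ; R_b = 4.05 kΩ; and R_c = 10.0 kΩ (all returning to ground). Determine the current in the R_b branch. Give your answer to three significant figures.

I ≈ 0.250 µA

Combine the parallel branches: R_p = (1/2.40 + 1/4.05 + 1/10.0)⁻¹ = 1.310 kΩ.
Node voltage V_A = V_supply · R_p/(R_s + R_p) = 4.90 × 0.2063 = 1.011 mV.
I(R_b) = V_A / R_b = 1.011/4.05 = 0.2495 µA.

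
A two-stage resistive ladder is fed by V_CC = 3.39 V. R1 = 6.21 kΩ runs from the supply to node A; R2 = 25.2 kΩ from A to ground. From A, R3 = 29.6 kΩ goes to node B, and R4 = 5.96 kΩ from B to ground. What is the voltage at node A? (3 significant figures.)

Node A sees R2 in parallel with the series input of stage 2, R3 + R4 = 35.56 kΩ.
R2 ‖ (R3+R4) = 14.75 kΩ.
V_A = 3.39 × 14.75/(6.21 + 14.75) = 2.386 V.

V_A ≈ 2.39 V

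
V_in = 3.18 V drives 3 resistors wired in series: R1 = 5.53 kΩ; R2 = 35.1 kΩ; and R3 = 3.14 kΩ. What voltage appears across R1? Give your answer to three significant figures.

V ≈ 0.402 V

Series total: ΣR = 5.53 + 35.1 + 3.14 = 43.77 kΩ.
By the voltage-divider rule, V = 3.18 × 5.530/43.77 = 0.4018 V.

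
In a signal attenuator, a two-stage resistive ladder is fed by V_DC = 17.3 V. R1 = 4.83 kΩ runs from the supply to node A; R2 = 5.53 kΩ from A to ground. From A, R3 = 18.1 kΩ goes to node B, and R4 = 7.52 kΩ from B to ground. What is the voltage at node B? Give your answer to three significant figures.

V_B ≈ 2.46 V

Node A sees R2 in parallel with the series input of stage 2, R3 + R4 = 25.62 kΩ.
Effective lower resistance at A: R2 ‖ 25.62 = 4.548 kΩ.
V_A = 17.3 × 4.548/(4.83 + 4.548) = 8.390 V.
Then the unloaded second divider: V_B = V_A × R4/(R3+R4) = 8.390 × 0.2935 = 2.463 V.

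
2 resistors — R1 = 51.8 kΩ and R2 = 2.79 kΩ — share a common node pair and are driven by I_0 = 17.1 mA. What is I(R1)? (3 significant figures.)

Two-branch current divider: I_k = I_0 · R_other/(R_1 + R_2).
I(R1) = 17.1 × 2.79/(51.8 + 2.79) = 17.1 × 0.05111 = 0.8740 mA.

I ≈ 0.874 mA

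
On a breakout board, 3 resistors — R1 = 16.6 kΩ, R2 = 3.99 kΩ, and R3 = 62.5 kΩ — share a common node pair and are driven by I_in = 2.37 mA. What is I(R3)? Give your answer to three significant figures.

I ≈ 0.116 mA

ΣG = 1/16.6 + 1/3.99 + 1/62.5 = 0.3269.
R3 takes the fraction G_k/ΣG = 0.01600/0.3269 = 0.04895, so I = 2.37 × 0.04895 = 0.1160 mA.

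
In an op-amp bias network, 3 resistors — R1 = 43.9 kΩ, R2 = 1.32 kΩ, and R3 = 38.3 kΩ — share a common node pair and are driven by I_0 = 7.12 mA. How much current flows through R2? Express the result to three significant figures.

ΣG = 1/43.9 + 1/1.32 + 1/38.3 = 0.8065.
Current divider: I(R2) = I_0 · G_k/ΣG = 7.12 × (0.7576/0.8065) = 7.12 × 0.9394 = 6.688 mA.

I ≈ 6.69 mA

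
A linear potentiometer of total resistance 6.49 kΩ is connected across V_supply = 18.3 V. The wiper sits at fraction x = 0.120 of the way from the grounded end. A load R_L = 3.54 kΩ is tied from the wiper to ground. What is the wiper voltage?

Split the track: R_lower = x·R_p = 0.7788 kΩ, R_upper = (1−x)·R_p = 5.711 kΩ.
(x·R_p) ‖ R_L = 0.6384 kΩ.
Then V_out = V_supply · 0.6384/(5.711 + 0.6384) = 1.840 V.
(Unloaded: V_out = x·V_supply = 2.20 V.)

V_out ≈ 1.84 V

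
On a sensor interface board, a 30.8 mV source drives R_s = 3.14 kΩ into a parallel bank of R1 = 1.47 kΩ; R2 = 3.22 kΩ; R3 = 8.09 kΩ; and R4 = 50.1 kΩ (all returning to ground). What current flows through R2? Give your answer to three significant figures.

Combine the parallel branches: R_p = (1/1.47 + 1/3.22 + 1/8.09 + 1/50.1)⁻¹ = 0.8815 kΩ.
V_A by voltage divider: V_A = 30.8 × 0.8815/(3.14 + 0.8815) = 6.751 mV.
I(R2) = V_A / R2 = 6.751/3.22 = 2.097 µA.

I ≈ 2.10 µA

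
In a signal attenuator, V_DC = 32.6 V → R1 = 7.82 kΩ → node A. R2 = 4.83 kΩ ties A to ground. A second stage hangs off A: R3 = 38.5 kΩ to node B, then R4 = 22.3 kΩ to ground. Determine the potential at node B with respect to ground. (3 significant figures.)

Node A sees R2 in parallel with the series input of stage 2, R3 + R4 = 60.80 kΩ.
Effective lower resistance at A: R2 ‖ 60.80 = 4.475 kΩ.
First divider: V_A = V_DC · 4.475/(7.82 + 4.475) = 11.86 V.
Then the unloaded second divider: V_B = V_A × R4/(R3+R4) = 11.86 × 0.3668 = 4.352 V.

V_B ≈ 4.35 V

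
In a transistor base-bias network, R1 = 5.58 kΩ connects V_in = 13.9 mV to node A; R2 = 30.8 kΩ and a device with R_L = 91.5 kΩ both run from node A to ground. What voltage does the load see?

V_out ≈ 11.2 mV

First combine the lower leg with the load: R2 ‖ R_L = 23.04 kΩ.
Voltage divider with the loaded lower leg: V_out = 13.9 × 23.04/(5.58 + 23.04) = 13.9 × 0.8051 = 11.19 mV.
(Unloaded it would be 11.8 mV; the load pulls it down.)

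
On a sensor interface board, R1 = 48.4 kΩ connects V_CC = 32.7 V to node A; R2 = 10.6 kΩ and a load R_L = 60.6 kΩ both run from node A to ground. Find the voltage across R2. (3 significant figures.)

The load sits in parallel with R2, giving an effective lower resistance R2' = R2·R_L/(R2+R_L) = 9.022 kΩ.
Now apply the divider: V_out = 32.7 × 0.1571 = 5.138 V.
(Unloaded it would be 5.87 V; the load pulls it down.)

V_out ≈ 5.14 V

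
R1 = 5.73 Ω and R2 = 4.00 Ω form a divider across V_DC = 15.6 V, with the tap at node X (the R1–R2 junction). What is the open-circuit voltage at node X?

V_th is the unloaded tap voltage: V_DC · R2/(R1+R2) = 15.6 × 0.4111 = 6.413 V.

V_th ≈ 6.41 V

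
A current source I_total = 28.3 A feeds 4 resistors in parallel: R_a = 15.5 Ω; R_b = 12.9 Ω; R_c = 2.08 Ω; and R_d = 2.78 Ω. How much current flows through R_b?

I ≈ 2.23 A

ΣG = 1/15.5 + 1/12.9 + 1/2.08 + 1/2.78 = 0.9825.
Current divider: I(R_b) = I_total · G_k/ΣG = 28.3 × (0.07752/0.9825) = 28.3 × 0.07890 = 2.233 A.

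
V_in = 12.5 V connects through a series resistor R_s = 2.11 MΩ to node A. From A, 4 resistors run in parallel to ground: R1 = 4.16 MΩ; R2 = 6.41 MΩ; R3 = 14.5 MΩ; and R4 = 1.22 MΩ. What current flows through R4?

Combine the parallel branches: R_p = (1/4.16 + 1/6.41 + 1/14.5 + 1/1.22)⁻¹ = 0.7782 MΩ.
Node voltage V_A = V_in · R_p/(R_s + R_p) = 12.5 × 0.2694 = 3.368 V.
I(R4) = V_A / R4 = 3.368/1.22 = 2.761 µA.
(Check via current divider: I_total = 4.328 µA; share G_k/ΣG = 0.6379 → same result.)

I ≈ 2.76 µA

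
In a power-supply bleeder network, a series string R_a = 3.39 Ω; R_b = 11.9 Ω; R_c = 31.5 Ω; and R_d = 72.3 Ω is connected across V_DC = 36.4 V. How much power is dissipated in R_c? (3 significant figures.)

P ≈ 2.94 W

The common current is I = 36.4/119.1 = 0.3057 A.
V(R_c) = I·R = 9.628 V; P = V·I = 9.628 × 0.3057 = 2.943 W.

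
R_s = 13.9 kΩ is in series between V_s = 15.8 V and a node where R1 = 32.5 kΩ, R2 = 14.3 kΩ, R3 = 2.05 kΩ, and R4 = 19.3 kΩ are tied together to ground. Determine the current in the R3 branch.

Combine the parallel branches: R_p = (1/32.5 + 1/14.3 + 1/2.05 + 1/19.3)⁻¹ = 1.562 kΩ.
V_A by voltage divider: V_A = 15.8 × 1.562/(13.9 + 1.562) = 1.596 V.
I(R3) = V_A / R3 = 1.596/2.05 = 0.7785 mA.
(Check via current divider: I_total = 1.022 mA; share G_k/ΣG = 0.7618 → same result.)

I ≈ 0.778 mA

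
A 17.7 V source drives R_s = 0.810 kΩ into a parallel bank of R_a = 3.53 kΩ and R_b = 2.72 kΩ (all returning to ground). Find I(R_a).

Combine the parallel branches: R_p = (1/3.53 + 1/2.72)⁻¹ = 1.536 kΩ.
V_A = 17.7 × 1.536/2.346 = 11.59 V.
I(R_a) = V_A / R_a = 11.59/3.53 = 3.283 mA.

I ≈ 3.28 mA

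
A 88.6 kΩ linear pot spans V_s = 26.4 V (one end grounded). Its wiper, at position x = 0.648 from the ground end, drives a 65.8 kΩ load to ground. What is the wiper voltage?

V_out ≈ 13.1 V

Lower segment x·R_p = 57.41 kΩ; upper segment (1−x)·R_p = 31.19 kΩ.
R_L loads the lower segment: effective lower R = 30.66 kΩ.
V_out = 26.4 × 30.66/(31.19 + 30.66) = 13.09 V.
(Unloaded: V_out = x·V_s = 17.1 V.)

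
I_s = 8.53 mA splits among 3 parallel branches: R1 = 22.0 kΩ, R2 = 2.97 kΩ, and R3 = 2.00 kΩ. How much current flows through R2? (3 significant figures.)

Total conductance ΣG = 1/22.0 + 1/2.97 + 1/2.00 = 0.8822 (units of 1/kΩ).
Current divider: I(R2) = I_s · G_k/ΣG = 8.53 × (0.3367/0.8822) = 8.53 × 0.3817 = 3.256 mA.

I ≈ 3.26 mA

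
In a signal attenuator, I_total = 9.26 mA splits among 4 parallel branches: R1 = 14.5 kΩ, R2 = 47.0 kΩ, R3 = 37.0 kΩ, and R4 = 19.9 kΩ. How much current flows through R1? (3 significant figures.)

I ≈ 3.81 mA

Total conductance ΣG = 1/14.5 + 1/47.0 + 1/37.0 + 1/19.9 = 0.1675 (units of 1/kΩ).
By the current-divider rule, I = I_total · G_k/ΣG = 9.26 × 0.4117 = 3.812 mA.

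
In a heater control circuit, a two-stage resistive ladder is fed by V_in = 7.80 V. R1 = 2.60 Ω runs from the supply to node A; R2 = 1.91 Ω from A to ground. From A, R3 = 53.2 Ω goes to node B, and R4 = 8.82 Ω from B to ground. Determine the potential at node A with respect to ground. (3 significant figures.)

The second stage (R3 + R4 = 62.02 Ω) loads node A in parallel with R2.
R2 ‖ (R3+R4) = 1.853 Ω.
So V_A = 7.80 × 0.4161 = 3.246 V.

V_A ≈ 3.25 V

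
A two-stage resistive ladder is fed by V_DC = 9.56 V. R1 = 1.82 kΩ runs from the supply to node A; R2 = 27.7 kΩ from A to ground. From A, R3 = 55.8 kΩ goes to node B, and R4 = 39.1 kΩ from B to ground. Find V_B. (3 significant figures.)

V_B ≈ 3.63 V

Looking into the second stage from A: R3 + R4 = 94.90 kΩ appears in parallel with R2.
Effective lower resistance at A: R2 ‖ 94.90 = 21.44 kΩ.
First divider: V_A = V_DC · 21.44/(1.82 + 21.44) = 8.812 V.
Then the unloaded second divider: V_B = V_A × R4/(R3+R4) = 8.812 × 0.4120 = 3.631 V.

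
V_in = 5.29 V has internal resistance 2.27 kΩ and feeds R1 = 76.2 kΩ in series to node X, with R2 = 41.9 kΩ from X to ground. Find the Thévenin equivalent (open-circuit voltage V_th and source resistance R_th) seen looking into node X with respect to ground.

R1' = 2.27 + 76.2 = 78.47 kΩ (source resistance + R1).
V_th is the unloaded tap voltage: V_in · R2/(R1'+R2) = 5.29 × 0.3481 = 1.841 V.
Looking into X with the source shorted: R_th = R1'·R2/(R1'+R2) = 78.47 × 41.9/120.4 = 27.31 kΩ.

V_th ≈ 1.84 V, R_th ≈ 27.3 kΩ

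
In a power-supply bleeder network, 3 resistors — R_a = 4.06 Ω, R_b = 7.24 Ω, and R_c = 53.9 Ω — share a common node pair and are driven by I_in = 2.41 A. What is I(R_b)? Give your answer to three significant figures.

I ≈ 0.826 A

ΣG = 1/4.06 + 1/7.24 + 1/53.9 = 0.4030.
By the current-divider rule, I = I_in · G_k/ΣG = 2.41 × 0.3428 = 0.8260 A.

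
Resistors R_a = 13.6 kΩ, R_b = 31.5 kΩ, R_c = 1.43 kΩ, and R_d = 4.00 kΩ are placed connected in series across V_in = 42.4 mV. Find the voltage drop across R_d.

V ≈ 3.36 mV

Series total: ΣR = 13.6 + 31.5 + 1.43 + 4.00 = 50.53 kΩ.
V = V_in · R/ΣR = 42.4 × 0.07916 = 3.356 mV.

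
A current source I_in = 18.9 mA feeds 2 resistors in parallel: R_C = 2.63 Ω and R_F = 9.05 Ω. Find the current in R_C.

I ≈ 14.6 mA

With just two branches, the current splits inversely with resistance.
I(R_C) = 18.9 × 9.05/(2.63 + 9.05) = 18.9 × 0.7748 = 14.64 mA.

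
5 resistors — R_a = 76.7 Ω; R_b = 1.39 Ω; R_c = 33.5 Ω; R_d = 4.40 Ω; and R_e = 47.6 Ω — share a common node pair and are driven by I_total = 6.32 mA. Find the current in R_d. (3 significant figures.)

Conductances: ΣG = 1/76.7 + 1/1.39 + 1/33.5 + 1/4.40 + 1/47.6 = 1.011 (1/Ω).
Current divider: I(R_d) = I_total · G_k/ΣG = 6.32 × (0.2273/1.011) = 6.32 × 0.2249 = 1.421 mA.

I ≈ 1.42 mA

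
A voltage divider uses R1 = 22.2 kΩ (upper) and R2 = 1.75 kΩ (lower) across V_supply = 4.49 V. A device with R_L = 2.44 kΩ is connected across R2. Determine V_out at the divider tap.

V_out ≈ 0.197 V

First combine the lower leg with the load: R2 ‖ R_L = 1.019 kΩ.
Voltage divider with the loaded lower leg: V_out = 4.49 × 1.019/(22.2 + 1.019) = 4.49 × 0.04389 = 0.1971 V.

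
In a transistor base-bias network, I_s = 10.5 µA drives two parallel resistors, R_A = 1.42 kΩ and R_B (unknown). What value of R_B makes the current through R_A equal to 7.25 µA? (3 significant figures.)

The fraction through R_A equals R_B/(R_A+R_B).
7.25/10.5 = R_B/(R_A + R_B) → R_B = R_A · (0.6905)/(1 − 0.6905) = 1.42 × 2.231 = 3.168 kΩ.

R_B ≈ 3.17 kΩ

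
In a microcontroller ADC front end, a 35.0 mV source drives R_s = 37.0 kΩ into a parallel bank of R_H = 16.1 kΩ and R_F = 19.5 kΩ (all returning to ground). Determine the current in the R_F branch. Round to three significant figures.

Parallel bank: R_p = 1/(1/16.1 + 1/19.5) = 8.819 kΩ.
V_A by voltage divider: V_A = 35.0 × 8.819/(37.0 + 8.819) = 6.737 mV.
Branch current I = V_A/R_F = 6.737/19.5 = 0.3455 µA.

I ≈ 0.345 µA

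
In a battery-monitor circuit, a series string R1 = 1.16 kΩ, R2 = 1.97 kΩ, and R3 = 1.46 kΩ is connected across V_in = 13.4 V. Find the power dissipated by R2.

P ≈ 16.8 mW

Series current I = V_in/ΣR = 13.4/4.590 = 2.919 mA.
V(R2) = I·R = 5.751 V; P = V·I = 5.751 × 2.919 = 16.79 mW.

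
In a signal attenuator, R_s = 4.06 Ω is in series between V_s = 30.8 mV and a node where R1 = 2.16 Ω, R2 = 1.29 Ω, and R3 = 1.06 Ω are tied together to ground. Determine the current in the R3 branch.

Parallel bank: R_p = 1/(1/2.16 + 1/1.29 + 1/1.06) = 0.4584 Ω.
Node voltage V_A = V_s · R_p/(R_s + R_p) = 30.8 × 0.1014 = 3.125 mV.
Branch current I = V_A/R3 = 3.125/1.06 = 2.948 mA.
(Equivalently: I_total = 6.817 mA, then current-divider fraction G_k/ΣG = 0.4324.)

I ≈ 2.95 mA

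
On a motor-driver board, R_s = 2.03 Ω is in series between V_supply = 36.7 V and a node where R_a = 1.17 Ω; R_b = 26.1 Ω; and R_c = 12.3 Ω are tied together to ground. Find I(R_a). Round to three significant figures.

Combine the parallel branches: R_p = (1/1.17 + 1/26.1 + 1/12.3)⁻¹ = 1.026 Ω.
Node voltage V_A = V_supply · R_p/(R_s + R_p) = 36.7 × 0.3358 = 12.32 V.
Branch current I = V_A/R_a = 12.32/1.17 = 10.53 A.

I ≈ 10.5 A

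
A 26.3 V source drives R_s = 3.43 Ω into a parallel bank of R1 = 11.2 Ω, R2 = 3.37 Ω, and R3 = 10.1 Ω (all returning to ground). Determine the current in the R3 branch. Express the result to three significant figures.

Equivalent of the parallel group: R_p = 2.062 Ω.
Node voltage V_A = V_supply · R_p/(R_s + R_p) = 26.3 × 0.3754 = 9.874 V.
I(R3) = V_A / R3 = 9.874/10.1 = 0.9776 A.

I ≈ 0.978 A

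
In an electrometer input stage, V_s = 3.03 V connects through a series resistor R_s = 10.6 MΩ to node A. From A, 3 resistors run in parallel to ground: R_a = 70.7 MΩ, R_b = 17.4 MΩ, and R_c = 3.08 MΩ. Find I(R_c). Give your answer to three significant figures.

Parallel bank: R_p = 1/(1/70.7 + 1/17.4 + 1/3.08) = 2.523 MΩ.
V_A by voltage divider: V_A = 3.03 × 2.523/(10.6 + 2.523) = 0.5826 V.
Branch current I = V_A/R_c = 0.5826/3.08 = 0.1892 µA.

I ≈ 0.189 µA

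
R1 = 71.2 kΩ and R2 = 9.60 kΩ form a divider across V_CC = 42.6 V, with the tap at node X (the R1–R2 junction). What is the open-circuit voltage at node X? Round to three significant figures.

V_th ≈ 5.06 V

V_th is the unloaded tap voltage: V_CC · R2/(R1+R2) = 42.6 × 0.1188 = 5.061 V.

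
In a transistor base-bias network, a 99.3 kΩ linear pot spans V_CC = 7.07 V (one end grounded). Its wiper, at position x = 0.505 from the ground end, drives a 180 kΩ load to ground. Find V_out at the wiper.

Split the track: R_lower = x·R_p = 50.15 kΩ, R_upper = (1−x)·R_p = 49.15 kΩ.
(x·R_p) ‖ R_L = 39.22 kΩ.
Then V_out = V_CC · 39.22/(49.15 + 39.22) = 3.138 V.

V_out ≈ 3.14 V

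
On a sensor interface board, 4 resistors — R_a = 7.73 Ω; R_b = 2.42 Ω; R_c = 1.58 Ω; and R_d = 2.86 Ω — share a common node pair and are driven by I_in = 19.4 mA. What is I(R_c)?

I ≈ 8.05 mA

ΣG = 1/7.73 + 1/2.42 + 1/1.58 + 1/2.86 = 1.525.
By the current-divider rule, I = I_in · G_k/ΣG = 19.4 × 0.4150 = 8.051 mA.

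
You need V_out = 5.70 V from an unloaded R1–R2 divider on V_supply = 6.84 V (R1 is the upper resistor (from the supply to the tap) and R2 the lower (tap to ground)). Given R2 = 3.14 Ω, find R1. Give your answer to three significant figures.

R1 ≈ 0.628 Ω

The divider ratio is R2/(R1+R2) = 5.70/6.84 = 0.8333.
So R1 = R2 · (V_supply/V_out − 1) = 3.14 × (6.84/5.70 − 1) = 3.14 × 0.2000 = 0.6280 Ω.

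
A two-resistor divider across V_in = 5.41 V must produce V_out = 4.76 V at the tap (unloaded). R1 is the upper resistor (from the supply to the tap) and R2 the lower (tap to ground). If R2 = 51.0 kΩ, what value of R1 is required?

R1 ≈ 6.96 kΩ

V_out/V_in = R2/(R1+R2) = 0.8799.
Rearranging, R1 = R2·(1−k)/k = 51.0 × 0.1366 = 6.964 kΩ.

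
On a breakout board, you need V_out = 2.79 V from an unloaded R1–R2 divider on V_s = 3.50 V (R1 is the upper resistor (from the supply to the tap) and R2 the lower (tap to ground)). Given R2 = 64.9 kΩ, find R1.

R1 ≈ 16.5 kΩ

The divider ratio is R2/(R1+R2) = 2.79/3.50 = 0.7971.
So R1 = R2 · (V_s/V_out − 1) = 64.9 × (3.50/2.79 − 1) = 64.9 × 0.2545 = 16.52 kΩ.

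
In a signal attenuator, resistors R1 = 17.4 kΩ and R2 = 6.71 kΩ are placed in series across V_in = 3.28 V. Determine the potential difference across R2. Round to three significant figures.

V ≈ 0.913 V

Total series resistance ΣR = 17.4 + 6.71 = 24.11 kΩ.
V = V_in · R/ΣR = 3.28 × 0.2783 = 0.9128 V.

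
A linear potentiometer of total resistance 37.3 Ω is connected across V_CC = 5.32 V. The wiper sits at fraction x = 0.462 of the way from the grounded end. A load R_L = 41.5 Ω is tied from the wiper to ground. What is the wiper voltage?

V_out ≈ 2.01 V

The pot divides into 20.07 Ω above the wiper and 17.23 Ω below.
R_L loads the lower segment: effective lower R = 12.18 Ω.
Then V_out = V_CC · 12.18/(20.07 + 12.18) = 2.009 V.
(Unloaded: V_out = x·V_CC = 2.46 V.)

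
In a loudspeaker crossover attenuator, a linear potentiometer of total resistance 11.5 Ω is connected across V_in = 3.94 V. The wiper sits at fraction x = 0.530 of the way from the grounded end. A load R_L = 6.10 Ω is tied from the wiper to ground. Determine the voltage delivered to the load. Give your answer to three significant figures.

V_out ≈ 1.42 V

Split the track: R_lower = x·R_p = 6.095 Ω, R_upper = (1−x)·R_p = 5.405 Ω.
Lower segment in parallel with the load: 6.095 ‖ 6.10 = 3.049 Ω.
V_out = 3.94 × 3.049/(5.405 + 3.049) = 1.421 V.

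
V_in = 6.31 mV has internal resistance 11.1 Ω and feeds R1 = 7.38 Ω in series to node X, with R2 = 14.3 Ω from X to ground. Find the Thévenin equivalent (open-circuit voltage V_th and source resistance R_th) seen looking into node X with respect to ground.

V_th ≈ 2.75 mV, R_th ≈ 8.06 Ω

R1' = 11.1 + 7.38 = 18.48 Ω (source resistance + R1).
V_th is the unloaded tap voltage: V_in · R2/(R1'+R2) = 6.31 × 0.4362 = 2.753 mV.
Zeroing V_in shorts the top of R1' to ground, so R_th = R1' ‖ R2 = 8.062 Ω.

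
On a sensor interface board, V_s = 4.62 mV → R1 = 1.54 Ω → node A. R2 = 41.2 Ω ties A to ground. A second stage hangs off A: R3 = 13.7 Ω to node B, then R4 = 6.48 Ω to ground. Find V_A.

Node A sees R2 in parallel with the series input of stage 2, R3 + R4 = 20.18 Ω.
Effective lower resistance at A: R2 ‖ 20.18 = 13.55 Ω.
V_A = 4.62 × 13.55/(1.54 + 13.55) = 4.148 mV.

V_A ≈ 4.15 mV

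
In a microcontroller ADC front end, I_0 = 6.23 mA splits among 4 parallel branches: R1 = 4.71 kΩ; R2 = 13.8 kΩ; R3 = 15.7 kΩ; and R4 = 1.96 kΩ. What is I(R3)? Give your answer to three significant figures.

Conductances: ΣG = 1/4.71 + 1/13.8 + 1/15.7 + 1/1.96 = 0.8587 (1/kΩ).
By the current-divider rule, I = I_0 · G_k/ΣG = 6.23 × 0.07418 = 0.4621 mA.

I ≈ 0.462 mA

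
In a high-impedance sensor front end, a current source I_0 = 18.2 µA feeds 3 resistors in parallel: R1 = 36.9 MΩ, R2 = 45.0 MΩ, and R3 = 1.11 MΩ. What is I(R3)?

I ≈ 17.3 µA

Total conductance ΣG = 1/36.9 + 1/45.0 + 1/1.11 = 0.9502 (units of 1/MΩ).
Current divider: I(R3) = I_0 · G_k/ΣG = 18.2 × (0.9009/0.9502) = 18.2 × 0.9481 = 17.26 µA.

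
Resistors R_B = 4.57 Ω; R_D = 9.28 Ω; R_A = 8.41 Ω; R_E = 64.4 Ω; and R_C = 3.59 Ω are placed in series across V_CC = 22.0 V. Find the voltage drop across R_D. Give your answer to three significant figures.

Series total: ΣR = 4.57 + 9.28 + 8.41 + 64.4 + 3.59 = 90.25 Ω.
By the voltage-divider rule, V = 22.0 × 9.280/90.25 = 2.262 V.

V ≈ 2.26 V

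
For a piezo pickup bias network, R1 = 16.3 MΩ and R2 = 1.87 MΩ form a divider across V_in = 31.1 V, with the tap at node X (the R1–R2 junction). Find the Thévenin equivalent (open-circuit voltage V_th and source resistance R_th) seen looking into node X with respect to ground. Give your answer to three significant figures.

V_th is the unloaded tap voltage: V_in · R2/(R1+R2) = 31.1 × 0.1029 = 3.201 V.
With V_in suppressed (replaced by a short), R_th = R1 ‖ R2 = (16.30 × 1.87)/(16.30 + 1.87) = 1.678 MΩ.

V_th ≈ 3.20 V, R_th ≈ 1.68 MΩ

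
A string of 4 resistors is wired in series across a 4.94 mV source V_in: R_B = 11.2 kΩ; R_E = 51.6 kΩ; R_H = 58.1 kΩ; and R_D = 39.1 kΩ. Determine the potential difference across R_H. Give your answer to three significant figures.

V ≈ 1.79 mV

Total series resistance ΣR = 11.2 + 51.6 + 58.1 + 39.1 = 160.0 kΩ.
By the voltage-divider rule, V = 4.94 × 58.10/160.0 = 1.794 mV.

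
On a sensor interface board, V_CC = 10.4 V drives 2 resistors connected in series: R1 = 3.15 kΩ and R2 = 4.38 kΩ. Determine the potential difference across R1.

ΣR = 3.15 + 4.38 = 7.530 kΩ.
Voltage divider: V = V_CC · (3.150 / 7.530) = 10.4 × 0.4183 = 4.351 V.

V ≈ 4.35 V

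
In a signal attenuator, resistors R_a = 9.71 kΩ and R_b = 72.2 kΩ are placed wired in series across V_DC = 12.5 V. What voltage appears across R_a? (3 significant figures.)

Series total: ΣR = 9.71 + 72.2 = 81.91 kΩ.
By the voltage-divider rule, V = 12.5 × 9.710/81.91 = 1.482 V.

V ≈ 1.48 V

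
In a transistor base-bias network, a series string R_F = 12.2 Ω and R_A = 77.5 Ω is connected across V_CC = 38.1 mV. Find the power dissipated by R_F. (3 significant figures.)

ΣR = 89.70 Ω → I = 38.1/89.70 = 0.4247 mA.
V(R_F) = I·R = 5.182 mV; P = V·I = 5.182 × 0.4247 = 2.201 µW.

P ≈ 2.20 µW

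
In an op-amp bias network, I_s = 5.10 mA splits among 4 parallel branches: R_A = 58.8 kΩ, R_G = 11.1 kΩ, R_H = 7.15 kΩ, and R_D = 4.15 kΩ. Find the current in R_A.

Total conductance ΣG = 1/58.8 + 1/11.1 + 1/7.15 + 1/4.15 = 0.4879 (units of 1/kΩ).
By the current-divider rule, I = I_s · G_k/ΣG = 5.10 × 0.03486 = 0.1778 mA.

I ≈ 0.178 mA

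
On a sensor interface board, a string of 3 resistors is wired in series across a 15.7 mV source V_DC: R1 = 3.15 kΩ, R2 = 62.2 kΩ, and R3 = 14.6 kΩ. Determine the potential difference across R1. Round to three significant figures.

Total series resistance ΣR = 3.15 + 62.2 + 14.6 = 79.95 kΩ.
V = V_DC · R/ΣR = 15.7 × 0.03940 = 0.6186 mV.

V ≈ 0.619 mV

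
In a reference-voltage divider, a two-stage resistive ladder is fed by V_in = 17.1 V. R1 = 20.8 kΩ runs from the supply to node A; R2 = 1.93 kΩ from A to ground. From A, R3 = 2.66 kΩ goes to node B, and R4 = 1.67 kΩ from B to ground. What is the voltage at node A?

Node A sees R2 in parallel with the series input of stage 2, R3 + R4 = 4.330 kΩ.
Effective lower resistance at A: R2 ‖ 4.330 = 1.335 kΩ.
V_A = 17.1 × 1.335/(20.8 + 1.335) = 1.031 V.

V_A ≈ 1.03 V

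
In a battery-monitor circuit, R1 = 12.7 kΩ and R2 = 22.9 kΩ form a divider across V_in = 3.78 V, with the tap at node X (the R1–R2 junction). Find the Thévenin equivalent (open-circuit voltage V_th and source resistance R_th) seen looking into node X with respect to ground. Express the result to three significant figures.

V_th ≈ 2.43 V, R_th ≈ 8.17 kΩ

Open-circuit (no load on X): V_th = V_in · R2/(R1 + R2) = 3.78 × 22.9/(12.70 + 22.9) = 2.432 V.
Zeroing V_in shorts the top of R1 to ground, so R_th = R1 ‖ R2 = 8.169 kΩ.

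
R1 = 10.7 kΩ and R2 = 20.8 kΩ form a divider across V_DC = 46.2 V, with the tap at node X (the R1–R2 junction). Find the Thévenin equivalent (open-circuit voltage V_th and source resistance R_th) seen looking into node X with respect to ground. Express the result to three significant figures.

V_th ≈ 30.5 V, R_th ≈ 7.07 kΩ

With X open, the divider is unloaded: V_th = 46.2 × 20.8/31.50 = 30.51 V.
Zeroing V_DC shorts the top of R1 to ground, so R_th = R1 ‖ R2 = 7.065 kΩ.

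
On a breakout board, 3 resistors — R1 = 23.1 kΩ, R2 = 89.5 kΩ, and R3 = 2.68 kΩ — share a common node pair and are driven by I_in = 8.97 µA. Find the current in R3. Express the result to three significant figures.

I ≈ 7.83 µA

Conductances: ΣG = 1/23.1 + 1/89.5 + 1/2.68 = 0.4276 (1/kΩ).
By the current-divider rule, I = I_in · G_k/ΣG = 8.97 × 0.8726 = 7.827 µA.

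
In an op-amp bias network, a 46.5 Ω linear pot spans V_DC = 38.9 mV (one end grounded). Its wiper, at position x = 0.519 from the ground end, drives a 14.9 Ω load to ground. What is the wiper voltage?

V_out ≈ 11.3 mV

Lower segment x·R_p = 24.13 Ω; upper segment (1−x)·R_p = 22.37 Ω.
R_L loads the lower segment: effective lower R = 9.212 Ω.
Loaded-divider output: V_out = 38.9 × 0.2917 = 11.35 mV.
(Unloaded: V_out = x·V_DC = 20.2 mV.)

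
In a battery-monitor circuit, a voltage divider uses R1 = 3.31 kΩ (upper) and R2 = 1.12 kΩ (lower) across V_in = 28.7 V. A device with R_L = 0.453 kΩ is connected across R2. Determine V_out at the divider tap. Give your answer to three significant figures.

R2 ‖ R_L = (1.12 × 0.453)/(1.12 + 0.453) = 0.3225 kΩ.
Then V_out = V_in · R2'/(R1 + R2') = 28.7 × 0.3225/3.633 = 2.548 V.

V_out ≈ 2.55 V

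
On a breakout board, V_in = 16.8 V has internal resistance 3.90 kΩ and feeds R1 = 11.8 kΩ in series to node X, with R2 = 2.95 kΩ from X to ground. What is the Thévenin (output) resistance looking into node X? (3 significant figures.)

R1' = 3.90 + 11.8 = 15.70 kΩ (source resistance + R1).
Zeroing V_in shorts the top of R1' to ground, so R_th = R1' ‖ R2 = 2.483 kΩ.

R_th ≈ 2.48 kΩ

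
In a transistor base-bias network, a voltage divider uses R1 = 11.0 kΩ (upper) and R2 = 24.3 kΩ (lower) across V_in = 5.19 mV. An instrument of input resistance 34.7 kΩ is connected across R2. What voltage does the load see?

The load sits in parallel with R2, giving an effective lower resistance R2' = R2·R_L/(R2+R_L) = 14.29 kΩ.
Voltage divider with the loaded lower leg: V_out = 5.19 × 14.29/(11.0 + 14.29) = 5.19 × 0.5651 = 2.933 mV.

V_out ≈ 2.93 mV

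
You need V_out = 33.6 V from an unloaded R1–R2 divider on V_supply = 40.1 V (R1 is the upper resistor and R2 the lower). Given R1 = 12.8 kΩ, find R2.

The divider ratio is R2/(R1+R2) = 33.6/40.1 = 0.8379.
Rearranging, R2 = R1·k/(1−k) = 12.8 × 5.169 = 66.17 kΩ.

R2 ≈ 66.2 kΩ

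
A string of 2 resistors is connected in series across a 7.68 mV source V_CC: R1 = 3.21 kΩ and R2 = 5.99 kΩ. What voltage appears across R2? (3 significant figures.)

Total series resistance ΣR = 3.21 + 5.99 = 9.200 kΩ.
Voltage divider: V = V_CC · (5.990 / 9.200) = 7.68 × 0.6511 = 5.000 mV.

V ≈ 5.00 mV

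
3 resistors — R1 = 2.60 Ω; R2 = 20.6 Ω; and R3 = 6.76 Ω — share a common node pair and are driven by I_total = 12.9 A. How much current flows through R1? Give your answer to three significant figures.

I ≈ 8.54 A

Total conductance ΣG = 1/2.60 + 1/20.6 + 1/6.76 = 0.5811 (units of 1/Ω).
By the current-divider rule, I = I_total · G_k/ΣG = 12.9 × 0.6619 = 8.538 A.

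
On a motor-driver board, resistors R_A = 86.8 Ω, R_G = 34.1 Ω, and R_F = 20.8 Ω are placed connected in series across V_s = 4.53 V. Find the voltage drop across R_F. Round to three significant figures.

V ≈ 0.665 V

Series total: ΣR = 86.8 + 34.1 + 20.8 = 141.7 Ω.
By the voltage-divider rule, V = 4.53 × 20.80/141.7 = 0.6650 V.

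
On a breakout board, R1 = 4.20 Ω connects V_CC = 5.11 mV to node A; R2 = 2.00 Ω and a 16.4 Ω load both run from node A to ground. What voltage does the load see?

V_out ≈ 1.52 mV

First combine the lower leg with the load: R2 ‖ R_L = 1.783 Ω.
Now apply the divider: V_out = 5.11 × 0.2980 = 1.523 mV.
(Unloaded it would be 1.65 mV; the load pulls it down.)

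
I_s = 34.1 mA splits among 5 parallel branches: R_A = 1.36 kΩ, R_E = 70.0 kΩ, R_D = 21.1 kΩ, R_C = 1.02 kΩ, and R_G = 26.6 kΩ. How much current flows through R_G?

I ≈ 0.706 mA

ΣG = 1/1.36 + 1/70.0 + 1/21.1 + 1/1.02 + 1/26.6 = 1.815.
Current divider: I(R_G) = I_s · G_k/ΣG = 34.1 × (0.03759/1.815) = 34.1 × 0.02071 = 0.7063 mA.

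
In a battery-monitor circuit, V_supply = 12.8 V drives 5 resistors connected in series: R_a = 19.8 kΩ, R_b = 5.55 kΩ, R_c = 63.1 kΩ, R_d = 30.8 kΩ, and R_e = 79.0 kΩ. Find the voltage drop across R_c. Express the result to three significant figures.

V ≈ 4.07 V

ΣR = 19.8 + 5.55 + 63.1 + 30.8 + 79.0 = 198.2 kΩ.
V = V_supply · R/ΣR = 12.8 × 0.3183 = 4.074 V.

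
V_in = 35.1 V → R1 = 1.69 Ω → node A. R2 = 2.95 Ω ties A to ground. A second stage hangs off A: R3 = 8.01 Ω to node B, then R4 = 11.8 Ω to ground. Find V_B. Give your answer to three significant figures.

Node A sees R2 in parallel with the series input of stage 2, R3 + R4 = 19.81 Ω.
Effective lower resistance at A: R2 ‖ 19.81 = 2.568 Ω.
V_A = 35.1 × 2.568/(1.69 + 2.568) = 21.17 V.
Then the unloaded second divider: V_B = V_A × R4/(R3+R4) = 21.17 × 0.5957 = 12.61 V.

V_B ≈ 12.6 V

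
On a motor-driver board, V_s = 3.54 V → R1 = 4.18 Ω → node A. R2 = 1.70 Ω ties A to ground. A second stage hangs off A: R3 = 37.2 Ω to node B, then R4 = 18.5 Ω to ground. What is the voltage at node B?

Looking into the second stage from A: R3 + R4 = 55.70 Ω appears in parallel with R2.
R2 ‖ (R3+R4) = 1.650 Ω.
So V_A = 3.54 × 0.2830 = 1.002 V.
V_B = V_A × 0.3321 = 0.3327 V.

V_B ≈ 0.333 V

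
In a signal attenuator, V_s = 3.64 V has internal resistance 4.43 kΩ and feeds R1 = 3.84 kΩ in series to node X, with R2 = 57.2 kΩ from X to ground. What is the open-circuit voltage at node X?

V_th ≈ 3.18 V

R1' = 4.43 + 3.84 = 8.270 kΩ (source resistance + R1).
V_th is the unloaded tap voltage: V_s · R2/(R1'+R2) = 3.64 × 0.8737 = 3.180 V.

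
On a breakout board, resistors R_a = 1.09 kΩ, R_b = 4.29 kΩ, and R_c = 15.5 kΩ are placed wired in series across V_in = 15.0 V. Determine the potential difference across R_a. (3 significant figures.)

Series total: ΣR = 1.09 + 4.29 + 15.5 = 20.88 kΩ.
Voltage divider: V = V_in · (1.090 / 20.88) = 15.0 × 0.05220 = 0.7830 V.

V ≈ 0.783 V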